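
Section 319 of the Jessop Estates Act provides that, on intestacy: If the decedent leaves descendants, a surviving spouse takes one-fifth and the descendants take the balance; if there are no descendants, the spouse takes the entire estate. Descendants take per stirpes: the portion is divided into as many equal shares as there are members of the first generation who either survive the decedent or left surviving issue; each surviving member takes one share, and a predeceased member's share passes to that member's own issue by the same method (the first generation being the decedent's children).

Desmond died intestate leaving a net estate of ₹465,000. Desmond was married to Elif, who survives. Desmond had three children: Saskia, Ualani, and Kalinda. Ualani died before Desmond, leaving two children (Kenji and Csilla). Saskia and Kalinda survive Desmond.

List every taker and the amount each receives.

Elif takes one-fifth of ₹465,000 = ₹93,000. The remaining ₹372,000 passes to the descendants.
The descendants' portion (₹372,000) is divided into 3 shares of ₹124,000: Saskia and Kalinda each take ₹124,000; Ualani's ₹124,000 share passes to Ualani's issue.
Ualani's share (₹124,000) is divided into 2 shares of ₹62,000: Kenji and Csilla each take ₹62,000.

Elif: ₹93,000; Saskia: ₹124,000; Kenji: ₹62,000; Csilla: ₹62,000; Kalinda: ₹124,000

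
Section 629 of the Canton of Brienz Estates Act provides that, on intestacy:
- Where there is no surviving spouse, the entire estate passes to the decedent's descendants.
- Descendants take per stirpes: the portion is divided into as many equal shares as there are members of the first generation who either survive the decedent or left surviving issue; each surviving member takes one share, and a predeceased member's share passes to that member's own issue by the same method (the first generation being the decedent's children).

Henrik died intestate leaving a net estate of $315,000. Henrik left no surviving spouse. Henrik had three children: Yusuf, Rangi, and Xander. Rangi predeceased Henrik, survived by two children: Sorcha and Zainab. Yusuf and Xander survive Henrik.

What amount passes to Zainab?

The entire $315,000 passes to the descendants.
That amount ($315,000) is divided into 3 shares of $105,000: Yusuf and Xander each take $105,000; Rangi's $105,000 share passes to Rangi's issue.
Rangi's share ($105,000) is divided into 2 shares of $52,500: Sorcha and Zainab each take $52,500.

Zainab receives $52,500.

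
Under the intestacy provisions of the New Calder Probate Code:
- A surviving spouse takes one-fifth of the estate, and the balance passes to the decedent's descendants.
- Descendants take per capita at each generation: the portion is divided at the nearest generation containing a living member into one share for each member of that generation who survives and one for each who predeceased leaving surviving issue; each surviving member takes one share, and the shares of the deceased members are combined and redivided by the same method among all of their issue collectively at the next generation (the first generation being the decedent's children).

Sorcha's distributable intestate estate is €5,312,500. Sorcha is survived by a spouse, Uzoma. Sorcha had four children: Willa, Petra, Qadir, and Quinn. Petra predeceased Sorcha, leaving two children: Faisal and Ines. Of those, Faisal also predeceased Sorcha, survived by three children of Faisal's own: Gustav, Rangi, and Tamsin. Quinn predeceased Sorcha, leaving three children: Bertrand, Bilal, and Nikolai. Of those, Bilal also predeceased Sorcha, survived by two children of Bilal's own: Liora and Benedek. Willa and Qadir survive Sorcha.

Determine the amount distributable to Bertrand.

Bertrand receives €425,000.

Uzoma takes one-fifth of €5,312,500 = €1,062,500. The remaining €4,250,000 passes to the descendants.
The descendants' portion (€4,250,000) is divided at the children's generation into 4 shares of €1,062,500. Willa and Qadir each take €1,062,500. The 2 shares of the deceased (Petra and Quinn) are combined into a pool of €2,125,000.
That pool (€2,125,000) is divided at the grandchildren's generation into 5 shares of €425,000. Ines, Bertrand, and Nikolai each take €425,000. The 2 shares of the deceased (Faisal and Bilal) are combined into a pool of €850,000.
That pool (€850,000) is divided at the great-grandchildren's generation equally among Gustav, Rangi, Tamsin, Liora, and Benedek: €170,000 each.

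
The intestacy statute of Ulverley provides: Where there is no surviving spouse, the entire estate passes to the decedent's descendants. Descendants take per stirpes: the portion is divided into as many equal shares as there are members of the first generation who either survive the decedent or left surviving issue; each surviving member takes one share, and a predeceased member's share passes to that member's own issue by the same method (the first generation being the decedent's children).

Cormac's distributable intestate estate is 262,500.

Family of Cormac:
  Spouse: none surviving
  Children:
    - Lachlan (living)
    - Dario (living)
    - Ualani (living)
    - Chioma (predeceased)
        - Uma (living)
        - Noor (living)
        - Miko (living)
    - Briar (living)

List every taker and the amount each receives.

The entire 262,500 passes to the descendants.
That amount (262,500) is divided into 5 shares of 52,500: Lachlan, Dario, Ualani, and Briar each take 52,500; Chioma's 52,500 share passes to Chioma's issue.
Chioma's share (52,500) is divided into 3 shares of 17,500: Uma, Noor, and Miko each take 17,500.

Lachlan: 52,500; Dario: 52,500; Ualani: 52,500; Uma: 17,500; Noor: 17,500; Miko: 17,500; Briar: 52,500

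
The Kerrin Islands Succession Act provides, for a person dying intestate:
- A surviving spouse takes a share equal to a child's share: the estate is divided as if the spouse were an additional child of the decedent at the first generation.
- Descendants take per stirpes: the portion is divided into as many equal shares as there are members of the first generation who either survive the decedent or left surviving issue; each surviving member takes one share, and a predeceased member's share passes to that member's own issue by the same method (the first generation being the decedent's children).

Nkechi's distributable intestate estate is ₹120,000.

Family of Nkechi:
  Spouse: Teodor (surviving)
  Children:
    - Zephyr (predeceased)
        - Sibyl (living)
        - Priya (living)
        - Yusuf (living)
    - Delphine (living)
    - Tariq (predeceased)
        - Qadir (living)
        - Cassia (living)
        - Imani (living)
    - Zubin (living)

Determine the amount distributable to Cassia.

The spouse counts as an additional share at the children's level, so there are 5 primary shares of ₹24,000. Teodor takes one such share (₹24,000).
The children's combined portion (₹96,000) is divided into 4 shares of ₹24,000: Delphine and Zubin each take ₹24,000; Zephyr's ₹24,000 share passes to Zephyr's issue; Tariq's ₹24,000 share passes to Tariq's issue.
Zephyr's share (₹24,000) is divided into 3 shares of ₹8,000: Sibyl, Priya, and Yusuf each take ₹8,000.
Tariq's share (₹24,000) is divided into 3 shares of ₹8,000: Qadir, Cassia, and Imani each take ₹8,000.

Cassia receives ₹8,000.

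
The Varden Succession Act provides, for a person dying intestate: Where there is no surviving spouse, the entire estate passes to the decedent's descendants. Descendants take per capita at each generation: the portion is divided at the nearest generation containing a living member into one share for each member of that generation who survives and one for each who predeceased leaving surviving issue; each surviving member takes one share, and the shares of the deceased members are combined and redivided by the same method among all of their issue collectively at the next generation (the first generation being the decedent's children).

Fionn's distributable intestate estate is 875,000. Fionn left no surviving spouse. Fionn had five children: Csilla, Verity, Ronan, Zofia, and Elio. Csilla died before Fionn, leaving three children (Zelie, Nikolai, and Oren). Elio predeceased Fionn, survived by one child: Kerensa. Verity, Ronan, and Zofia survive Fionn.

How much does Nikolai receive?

Nikolai receives 87,500.

The entire 875,000 passes to the descendants.
That amount (875,000) is divided at the children's generation into 5 shares of 175,000. Verity, Ronan, and Zofia each take 175,000. The 2 shares of the deceased (Csilla and Elio) are combined into a pool of 350,000.
That pool (350,000) is divided at the grandchildren's generation equally among Zelie, Nikolai, Oren, and Kerensa: 87,500 each.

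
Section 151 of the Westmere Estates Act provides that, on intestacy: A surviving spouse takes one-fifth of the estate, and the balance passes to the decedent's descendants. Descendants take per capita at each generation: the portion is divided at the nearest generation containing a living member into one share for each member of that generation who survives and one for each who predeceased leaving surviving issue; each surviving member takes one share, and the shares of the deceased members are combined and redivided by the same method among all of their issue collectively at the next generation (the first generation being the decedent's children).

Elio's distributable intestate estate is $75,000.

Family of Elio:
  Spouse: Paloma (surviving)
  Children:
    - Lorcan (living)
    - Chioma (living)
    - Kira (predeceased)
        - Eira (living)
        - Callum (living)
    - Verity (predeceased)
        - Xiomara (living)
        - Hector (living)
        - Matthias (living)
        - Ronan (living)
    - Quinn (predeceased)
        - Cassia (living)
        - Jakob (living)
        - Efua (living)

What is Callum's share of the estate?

Callum receives $4,000.

Paloma takes one-fifth of $75,000 = $15,000. The remaining $60,000 passes to the descendants.
The descendants' portion ($60,000) is divided at the children's generation into 5 shares of $12,000. Lorcan and Chioma each take $12,000. The 3 shares of the deceased (Kira, Verity, and Quinn) are combined into a pool of $36,000.
That pool ($36,000) is divided at the grandchildren's generation equally among Eira, Callum, Xiomara, Hector, Matthias, Ronan, Cassia, Jakob, and Efua: $4,000 each.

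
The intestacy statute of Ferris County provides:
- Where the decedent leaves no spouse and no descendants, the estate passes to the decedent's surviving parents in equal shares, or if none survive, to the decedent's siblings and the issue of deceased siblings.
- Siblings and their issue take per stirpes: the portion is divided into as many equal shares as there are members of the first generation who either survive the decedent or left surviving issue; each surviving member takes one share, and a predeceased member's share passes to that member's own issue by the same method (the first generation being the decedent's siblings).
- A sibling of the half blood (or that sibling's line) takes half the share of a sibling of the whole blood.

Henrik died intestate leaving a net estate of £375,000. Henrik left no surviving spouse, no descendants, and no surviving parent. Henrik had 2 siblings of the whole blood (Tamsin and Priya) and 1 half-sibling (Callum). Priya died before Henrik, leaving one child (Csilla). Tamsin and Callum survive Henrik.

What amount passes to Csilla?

The entire £375,000 passes to the siblings and their issue.
Counting each half-blood sibling's line as half a unit, there are 5/2 units in £375,000, so one unit is £150,000. Whole-blood lines (Tamsin and Priya) take £150,000 each; half-blood lines (Callum) take £75,000 each.
Priya's share (£150,000) passes entirely to Csilla.

Csilla receives £150,000.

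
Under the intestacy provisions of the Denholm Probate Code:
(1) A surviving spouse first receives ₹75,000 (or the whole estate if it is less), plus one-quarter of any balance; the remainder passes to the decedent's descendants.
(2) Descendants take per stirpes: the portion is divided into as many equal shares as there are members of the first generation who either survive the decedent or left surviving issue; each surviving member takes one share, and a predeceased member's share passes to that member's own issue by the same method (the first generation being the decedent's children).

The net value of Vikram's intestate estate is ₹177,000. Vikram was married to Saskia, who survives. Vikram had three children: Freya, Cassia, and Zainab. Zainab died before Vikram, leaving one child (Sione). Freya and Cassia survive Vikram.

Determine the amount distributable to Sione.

Sione receives ₹25,500.

Saskia first takes ₹75,000, leaving a balance of ₹102,000. Saskia then takes one-quarter of the balance (₹25,500), for a total of ₹100,500. The remaining ₹76,500 passes to the descendants.
The descendants' portion (₹76,500) is divided into 3 shares of ₹25,500: Freya and Cassia each take ₹25,500; Zainab's ₹25,500 share passes to Zainab's issue.
Zainab's share (₹25,500) passes entirely to Sione.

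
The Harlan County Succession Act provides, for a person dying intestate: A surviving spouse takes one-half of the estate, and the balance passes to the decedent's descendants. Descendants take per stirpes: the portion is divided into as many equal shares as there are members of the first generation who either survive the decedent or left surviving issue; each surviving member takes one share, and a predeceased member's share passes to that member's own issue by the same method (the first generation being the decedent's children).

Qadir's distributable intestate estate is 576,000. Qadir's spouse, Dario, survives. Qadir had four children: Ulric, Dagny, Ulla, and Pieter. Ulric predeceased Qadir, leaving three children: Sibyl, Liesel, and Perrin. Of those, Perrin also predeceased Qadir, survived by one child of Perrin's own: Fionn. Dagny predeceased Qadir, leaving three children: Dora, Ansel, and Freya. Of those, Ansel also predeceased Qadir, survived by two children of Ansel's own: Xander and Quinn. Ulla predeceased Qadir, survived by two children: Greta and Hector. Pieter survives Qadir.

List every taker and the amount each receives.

Dario takes one-half of 576,000 = 288,000. The remaining 288,000 passes to the descendants.
The descendants' portion (288,000) is divided into 4 shares of 72,000: Pieter takes 72,000; Ulric's 72,000 share passes to Ulric's issue; Dagny's 72,000 share passes to Dagny's issue; Ulla's 72,000 share passes to Ulla's issue.
Ulric's share (72,000) is divided into 3 shares of 24,000: Sibyl and Liesel each take 24,000; Perrin's 24,000 share passes to Perrin's issue.
Perrin's share (24,000) passes entirely to Fionn.
Dagny's share (72,000) is divided into 3 shares of 24,000: Dora and Freya each take 24,000; Ansel's 24,000 share passes to Ansel's issue.
Ansel's share (24,000) is divided into 2 shares of 12,000: Xander and Quinn each take 12,000.
Ulla's share (72,000) is divided into 2 shares of 36,000: Greta and Hector each take 36,000.

Dario: 288,000; Sibyl: 24,000; Liesel: 24,000; Fionn: 24,000; Dora: 24,000; Xander: 12,000; Quinn: 12,000; Freya: 24,000; Greta: 36,000; Hector: 36,000; Pieter: 72,000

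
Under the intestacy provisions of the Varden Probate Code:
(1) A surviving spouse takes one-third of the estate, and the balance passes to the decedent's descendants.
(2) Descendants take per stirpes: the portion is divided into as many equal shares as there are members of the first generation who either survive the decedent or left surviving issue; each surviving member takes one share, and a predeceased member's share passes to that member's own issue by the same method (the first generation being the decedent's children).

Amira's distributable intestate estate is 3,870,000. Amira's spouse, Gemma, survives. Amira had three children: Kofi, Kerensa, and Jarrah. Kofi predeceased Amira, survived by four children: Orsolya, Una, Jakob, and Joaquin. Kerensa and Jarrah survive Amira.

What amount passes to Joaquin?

Joaquin receives 215,000.

Gemma takes one-third of 3,870,000 = 1,290,000. The remaining 2,580,000 passes to the descendants.
The descendants' portion (2,580,000) is divided into 3 shares of 860,000: Kerensa and Jarrah each take 860,000; Kofi's 860,000 share passes to Kofi's issue.
Kofi's share (860,000) is divided into 4 shares of 215,000: Orsolya, Una, Jakob, and Joaquin each take 215,000.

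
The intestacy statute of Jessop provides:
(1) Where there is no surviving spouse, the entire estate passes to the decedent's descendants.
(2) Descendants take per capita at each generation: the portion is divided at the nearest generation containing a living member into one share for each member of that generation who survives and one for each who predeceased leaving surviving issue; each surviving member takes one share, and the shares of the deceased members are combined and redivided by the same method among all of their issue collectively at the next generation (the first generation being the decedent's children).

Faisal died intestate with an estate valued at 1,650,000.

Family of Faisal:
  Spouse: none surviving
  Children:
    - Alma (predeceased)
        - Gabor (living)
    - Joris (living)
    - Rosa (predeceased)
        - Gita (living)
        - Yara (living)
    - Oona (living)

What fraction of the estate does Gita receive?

Gita receives 1/6 of the estate.

The entire 1,650,000 passes to the descendants.
That amount (1,650,000) is divided at the children's generation into 4 shares of 412,500. Joris and Oona each take 412,500. The 2 shares of the deceased (Alma and Rosa) are combined into a pool of 825,000.
That pool (825,000) is divided at the grandchildren's generation equally among Gabor, Gita, and Yara: 275,000 each.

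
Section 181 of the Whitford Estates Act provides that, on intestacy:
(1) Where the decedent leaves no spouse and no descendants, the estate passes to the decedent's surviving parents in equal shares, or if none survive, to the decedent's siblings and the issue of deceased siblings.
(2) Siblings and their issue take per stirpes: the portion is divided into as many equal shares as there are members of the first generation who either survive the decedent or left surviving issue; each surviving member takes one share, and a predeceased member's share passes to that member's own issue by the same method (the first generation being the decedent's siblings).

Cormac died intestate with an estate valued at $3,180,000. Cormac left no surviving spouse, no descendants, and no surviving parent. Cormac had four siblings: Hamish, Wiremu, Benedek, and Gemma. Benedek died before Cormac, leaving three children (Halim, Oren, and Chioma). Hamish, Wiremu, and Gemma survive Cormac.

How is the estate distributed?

Hamish: $795,000; Wiremu: $795,000; Halim: $265,000; Oren: $265,000; Chioma: $265,000; Gemma: $795,000

The entire $3,180,000 passes to the siblings and their issue.
That amount ($3,180,000) is divided into 4 shares of $795,000: Hamish, Wiremu, and Gemma each take $795,000; Benedek's $795,000 share passes to Benedek's issue.
Benedek's share ($795,000) is divided into 3 shares of $265,000: Halim, Oren, and Chioma each take $265,000.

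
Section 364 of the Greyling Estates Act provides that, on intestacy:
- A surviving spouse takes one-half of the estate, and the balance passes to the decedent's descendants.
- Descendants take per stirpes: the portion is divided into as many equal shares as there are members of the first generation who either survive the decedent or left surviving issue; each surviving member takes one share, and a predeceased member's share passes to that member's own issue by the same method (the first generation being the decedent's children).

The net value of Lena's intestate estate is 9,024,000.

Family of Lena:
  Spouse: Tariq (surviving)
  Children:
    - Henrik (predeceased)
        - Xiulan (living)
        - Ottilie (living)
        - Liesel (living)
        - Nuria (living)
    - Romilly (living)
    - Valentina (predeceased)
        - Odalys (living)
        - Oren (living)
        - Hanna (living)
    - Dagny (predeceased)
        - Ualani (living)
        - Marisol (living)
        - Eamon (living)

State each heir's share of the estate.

Tariq: 4,512,000; Xiulan: 282,000; Ottilie: 282,000; Liesel: 282,000; Nuria: 282,000; Romilly: 1,128,000; Odalys: 376,000; Oren: 376,000; Hanna: 376,000; Ualani: 376,000; Marisol: 376,000; Eamon: 376,000

Tariq takes one-half of 9,024,000 = 4,512,000. The remaining 4,512,000 passes to the descendants.
The descendants' portion (4,512,000) is divided into 4 shares of 1,128,000: Romilly takes 1,128,000; Henrik's 1,128,000 share passes to Henrik's issue; Valentina's 1,128,000 share passes to Valentina's issue; Dagny's 1,128,000 share passes to Dagny's issue.
Henrik's share (1,128,000) is divided into 4 shares of 282,000: Xiulan, Ottilie, Liesel, and Nuria each take 282,000.
Valentina's share (1,128,000) is divided into 3 shares of 376,000: Odalys, Oren, and Hanna each take 376,000.
Dagny's share (1,128,000) is divided into 3 shares of 376,000: Ualani, Marisol, and Eamon each take 376,000.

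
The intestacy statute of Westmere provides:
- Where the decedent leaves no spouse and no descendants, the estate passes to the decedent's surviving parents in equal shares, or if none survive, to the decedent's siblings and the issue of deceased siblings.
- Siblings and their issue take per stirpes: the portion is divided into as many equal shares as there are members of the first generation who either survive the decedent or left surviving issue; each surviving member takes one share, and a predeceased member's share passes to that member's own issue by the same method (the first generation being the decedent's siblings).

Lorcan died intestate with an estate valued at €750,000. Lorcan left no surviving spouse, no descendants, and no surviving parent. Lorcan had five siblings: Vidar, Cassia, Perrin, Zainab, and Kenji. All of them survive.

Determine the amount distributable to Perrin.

Perrin receives €150,000.

The entire €750,000 passes to the siblings and their issue.
That amount (€750,000) is divided into 5 shares of €150,000: Vidar, Cassia, Perrin, Zainab, and Kenji each take €150,000.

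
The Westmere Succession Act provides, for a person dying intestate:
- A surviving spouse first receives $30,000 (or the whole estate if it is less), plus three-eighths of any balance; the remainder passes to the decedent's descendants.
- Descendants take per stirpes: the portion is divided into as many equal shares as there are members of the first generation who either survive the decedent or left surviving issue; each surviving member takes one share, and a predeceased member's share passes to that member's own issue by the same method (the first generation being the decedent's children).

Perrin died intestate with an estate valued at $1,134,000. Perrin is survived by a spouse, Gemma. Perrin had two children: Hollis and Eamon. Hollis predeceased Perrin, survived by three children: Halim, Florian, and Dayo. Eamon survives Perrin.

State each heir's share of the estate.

Gemma first takes $30,000, leaving a balance of $1,104,000. Gemma then takes three-eighths of the balance ($414,000), for a total of $444,000. The remaining $690,000 passes to the descendants.
The descendants' portion ($690,000) is divided into 2 shares of $345,000: Eamon takes $345,000; Hollis's $345,000 share passes to Hollis's issue.
Hollis's share ($345,000) is divided into 3 shares of $115,000: Halim, Florian, and Dayo each take $115,000.

Gemma: $444,000; Halim: $115,000; Florian: $115,000; Dayo: $115,000; Eamon: $345,000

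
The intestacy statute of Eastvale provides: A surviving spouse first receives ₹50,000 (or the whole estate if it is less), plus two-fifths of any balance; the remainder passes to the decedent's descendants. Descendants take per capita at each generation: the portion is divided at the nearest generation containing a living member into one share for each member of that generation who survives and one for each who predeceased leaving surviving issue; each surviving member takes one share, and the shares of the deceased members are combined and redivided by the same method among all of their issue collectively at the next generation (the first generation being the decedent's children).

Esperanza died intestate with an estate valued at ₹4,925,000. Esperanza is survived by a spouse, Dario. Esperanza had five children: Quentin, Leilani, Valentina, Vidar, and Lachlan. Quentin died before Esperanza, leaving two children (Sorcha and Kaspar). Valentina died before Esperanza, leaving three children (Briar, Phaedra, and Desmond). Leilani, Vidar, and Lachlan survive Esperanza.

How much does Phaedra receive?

Dario first takes ₹50,000, leaving a balance of ₹4,875,000. Dario then takes two-fifths of the balance (₹1,950,000), for a total of ₹2,000,000. The remaining ₹2,925,000 passes to the descendants.
The descendants' portion (₹2,925,000) is divided at the children's generation into 5 shares of ₹585,000. Leilani, Vidar, and Lachlan each take ₹585,000. The 2 shares of the deceased (Quentin and Valentina) are combined into a pool of ₹1,170,000.
That pool (₹1,170,000) is divided at the grandchildren's generation equally among Sorcha, Kaspar, Briar, Phaedra, and Desmond: ₹234,000 each.

Phaedra receives ₹234,000.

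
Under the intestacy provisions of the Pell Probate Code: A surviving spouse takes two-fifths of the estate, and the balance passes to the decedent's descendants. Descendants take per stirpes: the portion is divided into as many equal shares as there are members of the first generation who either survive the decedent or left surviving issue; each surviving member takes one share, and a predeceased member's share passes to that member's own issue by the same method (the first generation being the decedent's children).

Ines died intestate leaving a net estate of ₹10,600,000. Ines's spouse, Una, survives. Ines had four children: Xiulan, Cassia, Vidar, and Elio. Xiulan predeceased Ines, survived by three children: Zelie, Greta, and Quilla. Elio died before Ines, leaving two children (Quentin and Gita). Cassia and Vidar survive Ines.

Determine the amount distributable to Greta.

Greta receives ₹530,000.

Una takes two-fifths of ₹10,600,000 = ₹4,240,000. The remaining ₹6,360,000 passes to the descendants.
The descendants' portion (₹6,360,000) is divided into 4 shares of ₹1,590,000: Cassia and Vidar each take ₹1,590,000; Xiulan's ₹1,590,000 share passes to Xiulan's issue; Elio's ₹1,590,000 share passes to Elio's issue.
Xiulan's share (₹1,590,000) is divided into 3 shares of ₹530,000: Zelie, Greta, and Quilla each take ₹530,000.
Elio's share (₹1,590,000) is divided into 2 shares of ₹795,000: Quentin and Gita each take ₹795,000.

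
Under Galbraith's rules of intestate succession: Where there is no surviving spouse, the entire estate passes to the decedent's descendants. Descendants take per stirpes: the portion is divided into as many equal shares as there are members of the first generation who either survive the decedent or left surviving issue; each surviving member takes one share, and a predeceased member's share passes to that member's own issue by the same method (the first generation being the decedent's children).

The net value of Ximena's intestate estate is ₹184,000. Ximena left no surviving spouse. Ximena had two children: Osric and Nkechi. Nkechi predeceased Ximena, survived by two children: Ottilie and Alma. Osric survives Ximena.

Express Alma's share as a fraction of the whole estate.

Alma receives 1/4 of the estate.

The entire ₹184,000 passes to the descendants.
That amount (₹184,000) is divided into 2 shares of ₹92,000: Osric takes ₹92,000; Nkechi's ₹92,000 share passes to Nkechi's issue.
Nkechi's share (₹92,000) is divided into 2 shares of ₹46,000: Ottilie and Alma each take ₹46,000.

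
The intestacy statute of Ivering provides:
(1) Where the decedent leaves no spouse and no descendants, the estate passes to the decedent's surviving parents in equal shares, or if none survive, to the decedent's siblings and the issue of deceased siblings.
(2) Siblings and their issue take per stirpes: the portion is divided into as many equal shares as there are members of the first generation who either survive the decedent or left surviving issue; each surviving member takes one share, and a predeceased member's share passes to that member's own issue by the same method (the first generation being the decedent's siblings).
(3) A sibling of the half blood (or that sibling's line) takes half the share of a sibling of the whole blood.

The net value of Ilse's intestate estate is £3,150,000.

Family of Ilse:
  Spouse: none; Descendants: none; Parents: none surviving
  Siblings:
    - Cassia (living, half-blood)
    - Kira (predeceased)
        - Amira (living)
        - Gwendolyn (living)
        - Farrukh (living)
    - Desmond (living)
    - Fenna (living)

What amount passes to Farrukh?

Farrukh receives £300,000.

The entire £3,150,000 passes to the siblings and their issue.
Counting each half-blood sibling's line as half a unit, there are 7/2 units in £3,150,000, so one unit is £900,000. Whole-blood lines (Kira, Desmond, and Fenna) take £900,000 each; half-blood lines (Cassia) take £450,000 each.
Kira's share (£900,000) is divided into 3 shares of £300,000: Amira, Gwendolyn, and Farrukh each take £300,000.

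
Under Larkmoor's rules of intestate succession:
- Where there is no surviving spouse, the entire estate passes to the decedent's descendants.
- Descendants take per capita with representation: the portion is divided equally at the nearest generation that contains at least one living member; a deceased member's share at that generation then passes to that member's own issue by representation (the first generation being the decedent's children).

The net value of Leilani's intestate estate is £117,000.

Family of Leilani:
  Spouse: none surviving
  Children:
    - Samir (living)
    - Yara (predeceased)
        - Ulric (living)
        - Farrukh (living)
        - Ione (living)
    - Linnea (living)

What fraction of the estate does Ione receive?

The entire £117,000 passes to the descendants.
That amount (£117,000) is divided into 3 shares of £39,000: Samir and Linnea each take £39,000; Yara's £39,000 share passes to Yara's issue.
Yara's share (£39,000) is divided into 3 shares of £13,000: Ulric, Farrukh, and Ione each take £13,000.

Ione receives 1/9 of the estate.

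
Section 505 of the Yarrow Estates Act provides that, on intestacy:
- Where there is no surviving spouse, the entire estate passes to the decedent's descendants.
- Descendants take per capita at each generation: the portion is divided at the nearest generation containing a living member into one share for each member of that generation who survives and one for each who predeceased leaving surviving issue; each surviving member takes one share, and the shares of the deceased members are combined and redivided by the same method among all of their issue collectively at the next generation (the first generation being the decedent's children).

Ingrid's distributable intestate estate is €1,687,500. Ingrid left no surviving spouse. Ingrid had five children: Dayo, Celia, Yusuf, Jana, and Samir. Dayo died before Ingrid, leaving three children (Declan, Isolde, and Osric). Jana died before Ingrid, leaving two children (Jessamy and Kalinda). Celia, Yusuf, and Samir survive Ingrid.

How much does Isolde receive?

The entire €1,687,500 passes to the descendants.
That amount (€1,687,500) is divided at the children's generation into 5 shares of €337,500. Celia, Yusuf, and Samir each take €337,500. The 2 shares of the deceased (Dayo and Jana) are combined into a pool of €675,000.
That pool (€675,000) is divided at the grandchildren's generation equally among Declan, Isolde, Osric, Jessamy, and Kalinda: €135,000 each.

Isolde receives €135,000.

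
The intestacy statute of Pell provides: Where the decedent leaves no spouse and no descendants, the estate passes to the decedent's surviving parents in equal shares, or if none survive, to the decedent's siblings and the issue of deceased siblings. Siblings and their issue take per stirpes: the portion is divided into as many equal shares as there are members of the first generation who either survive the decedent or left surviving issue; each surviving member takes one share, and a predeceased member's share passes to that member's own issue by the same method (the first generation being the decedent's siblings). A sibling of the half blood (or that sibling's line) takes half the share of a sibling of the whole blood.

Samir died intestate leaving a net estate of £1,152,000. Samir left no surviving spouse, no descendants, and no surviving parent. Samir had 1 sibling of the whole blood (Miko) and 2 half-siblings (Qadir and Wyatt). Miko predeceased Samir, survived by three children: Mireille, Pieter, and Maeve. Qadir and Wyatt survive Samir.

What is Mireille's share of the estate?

Mireille receives £192,000.

The entire £1,152,000 passes to the siblings and their issue.
Counting each half-blood sibling's line as half a unit, there are 2 units in £1,152,000, so one unit is £576,000. Whole-blood lines (Miko) take £576,000 each; half-blood lines (Qadir and Wyatt) take £288,000 each.
Miko's share (£576,000) is divided into 3 shares of £192,000: Mireille, Pieter, and Maeve each take £192,000.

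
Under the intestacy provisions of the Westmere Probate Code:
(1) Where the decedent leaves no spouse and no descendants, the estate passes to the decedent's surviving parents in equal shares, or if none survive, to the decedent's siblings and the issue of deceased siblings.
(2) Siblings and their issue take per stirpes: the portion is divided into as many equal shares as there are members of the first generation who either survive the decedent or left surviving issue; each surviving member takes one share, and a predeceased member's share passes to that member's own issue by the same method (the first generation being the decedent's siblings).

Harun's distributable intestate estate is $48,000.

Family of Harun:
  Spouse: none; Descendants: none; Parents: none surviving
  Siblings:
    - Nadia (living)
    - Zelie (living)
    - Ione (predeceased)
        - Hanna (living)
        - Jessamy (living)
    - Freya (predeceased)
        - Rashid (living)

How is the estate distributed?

The entire $48,000 passes to the siblings and their issue.
That amount ($48,000) is divided into 4 shares of $12,000: Nadia and Zelie each take $12,000; Ione's $12,000 share passes to Ione's issue; Freya's $12,000 share passes to Freya's issue.
Ione's share ($12,000) is divided into 2 shares of $6,000: Hanna and Jessamy each take $6,000.
Freya's share ($12,000) passes entirely to Rashid.

Nadia: $12,000; Zelie: $12,000; Hanna: $6,000; Jessamy: $6,000; Rashid: $12,000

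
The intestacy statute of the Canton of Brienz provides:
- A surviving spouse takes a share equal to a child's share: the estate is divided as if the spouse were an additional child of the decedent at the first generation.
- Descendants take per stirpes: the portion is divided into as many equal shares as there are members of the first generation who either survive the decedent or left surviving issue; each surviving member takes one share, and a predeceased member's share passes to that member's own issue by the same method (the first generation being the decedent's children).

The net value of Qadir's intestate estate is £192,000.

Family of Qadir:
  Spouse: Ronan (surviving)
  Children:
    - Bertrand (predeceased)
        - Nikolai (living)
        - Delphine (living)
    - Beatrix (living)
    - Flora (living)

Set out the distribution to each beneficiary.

The spouse counts as an additional share at the children's level, so there are 4 primary shares of £48,000. Ronan takes one such share (£48,000).
The children's combined portion (£144,000) is divided into 3 shares of £48,000: Beatrix and Flora each take £48,000; Bertrand's £48,000 share passes to Bertrand's issue.
Bertrand's share (£48,000) is divided into 2 shares of £24,000: Nikolai and Delphine each take £24,000.

Ronan: £48,000; Nikolai: £24,000; Delphine: £24,000; Beatrix: £48,000; Flora: £48,000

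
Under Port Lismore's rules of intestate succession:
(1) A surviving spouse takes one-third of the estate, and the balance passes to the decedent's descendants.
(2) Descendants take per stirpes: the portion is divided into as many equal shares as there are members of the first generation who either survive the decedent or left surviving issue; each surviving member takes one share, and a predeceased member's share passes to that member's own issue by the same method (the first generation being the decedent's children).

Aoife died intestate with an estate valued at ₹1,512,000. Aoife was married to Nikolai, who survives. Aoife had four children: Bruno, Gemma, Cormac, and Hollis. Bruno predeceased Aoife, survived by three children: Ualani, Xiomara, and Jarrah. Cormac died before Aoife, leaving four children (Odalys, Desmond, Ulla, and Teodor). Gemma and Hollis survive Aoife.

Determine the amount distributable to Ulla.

Nikolai takes one-third of ₹1,512,000 = ₹504,000. The remaining ₹1,008,000 passes to the descendants.
The descendants' portion (₹1,008,000) is divided into 4 shares of ₹252,000: Gemma and Hollis each take ₹252,000; Bruno's ₹252,000 share passes to Bruno's issue; Cormac's ₹252,000 share passes to Cormac's issue.
Bruno's share (₹252,000) is divided into 3 shares of ₹84,000: Ualani, Xiomara, and Jarrah each take ₹84,000.
Cormac's share (₹252,000) is divided into 4 shares of ₹63,000: Odalys, Desmond, Ulla, and Teodor each take ₹63,000.

Ulla receives ₹63,000.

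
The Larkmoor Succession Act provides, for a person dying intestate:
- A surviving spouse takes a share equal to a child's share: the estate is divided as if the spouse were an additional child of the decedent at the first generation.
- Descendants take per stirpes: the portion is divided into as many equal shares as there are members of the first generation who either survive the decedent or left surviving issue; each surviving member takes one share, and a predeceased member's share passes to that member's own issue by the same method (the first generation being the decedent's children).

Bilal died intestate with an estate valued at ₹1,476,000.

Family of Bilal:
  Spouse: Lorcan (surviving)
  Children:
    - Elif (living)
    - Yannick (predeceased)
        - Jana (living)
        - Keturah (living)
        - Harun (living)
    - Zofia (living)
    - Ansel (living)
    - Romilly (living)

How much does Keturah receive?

Keturah receives ₹82,000.

The spouse counts as an additional share at the children's level, so there are 6 primary shares of ₹246,000. Lorcan takes one such share (₹246,000).
The children's combined portion (₹1,230,000) is divided into 5 shares of ₹246,000: Elif, Zofia, Ansel, and Romilly each take ₹246,000; Yannick's ₹246,000 share passes to Yannick's issue.
Yannick's share (₹246,000) is divided into 3 shares of ₹82,000: Jana, Keturah, and Harun each take ₹82,000.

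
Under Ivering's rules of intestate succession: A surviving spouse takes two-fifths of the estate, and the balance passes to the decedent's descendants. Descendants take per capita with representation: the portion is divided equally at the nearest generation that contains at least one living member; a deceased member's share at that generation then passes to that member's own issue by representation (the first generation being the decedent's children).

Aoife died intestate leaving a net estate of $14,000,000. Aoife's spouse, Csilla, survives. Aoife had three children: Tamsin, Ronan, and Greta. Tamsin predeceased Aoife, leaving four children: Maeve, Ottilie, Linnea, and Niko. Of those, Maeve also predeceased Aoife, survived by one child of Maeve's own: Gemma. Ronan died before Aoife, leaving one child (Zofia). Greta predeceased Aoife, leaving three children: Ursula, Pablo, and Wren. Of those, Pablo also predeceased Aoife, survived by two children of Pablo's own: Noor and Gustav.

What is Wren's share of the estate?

Csilla takes two-fifths of $14,000,000 = $5,600,000. The remaining $8,400,000 passes to the descendants.
No child survives, so the initial division is made at the grandchildren's generation.
The descendants' portion ($8,400,000) is divided into 8 shares of $1,050,000: Ottilie, Linnea, Niko, Zofia, Ursula, and Wren each take $1,050,000; Maeve's $1,050,000 share passes to Maeve's issue; Pablo's $1,050,000 share passes to Pablo's issue.
Maeve's share ($1,050,000) passes entirely to Gemma.
Pablo's share ($1,050,000) is divided into 2 shares of $525,000: Noor and Gustav each take $525,000.

Wren receives $1,050,000.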